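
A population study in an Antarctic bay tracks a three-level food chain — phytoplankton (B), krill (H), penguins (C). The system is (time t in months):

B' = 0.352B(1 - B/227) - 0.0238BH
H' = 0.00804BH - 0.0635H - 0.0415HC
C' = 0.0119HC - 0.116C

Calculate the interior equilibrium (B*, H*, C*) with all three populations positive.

B* ≈ 77.4, H* ≈ 9.75, C* ≈ 13.5

From dC/dt = 0: 0.0119H* = 0.116, so H* = 9.75.
From dB/dt = 0: 0.352(1 - B*/227) = 0.0238·9.75, giving B* = 227·(1 - 0.659) = 77.4.
From dH/dt = 0: 0.00804·77.4 - 0.0635 = 0.0415C*, so C* = 0.559/0.0415 = 13.5.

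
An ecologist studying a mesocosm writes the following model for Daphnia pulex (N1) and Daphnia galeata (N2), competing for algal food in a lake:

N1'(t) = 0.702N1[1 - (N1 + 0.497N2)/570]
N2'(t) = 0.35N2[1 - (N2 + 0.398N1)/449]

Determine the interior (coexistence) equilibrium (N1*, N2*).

N1* ≈ 432, N2* ≈ 277

Setting both brackets to zero gives the nullclines N1 + 0.497N2 = 570 and 0.398N1 + N2 = 449.
Substituting N2 = 449 - 0.398N1 into the first: N1(1 - 0.497·0.398) = 570 - 0.497·449.
So N1* = 347/0.802 = 432, and then N2* = 449 - 0.398·432 = 277.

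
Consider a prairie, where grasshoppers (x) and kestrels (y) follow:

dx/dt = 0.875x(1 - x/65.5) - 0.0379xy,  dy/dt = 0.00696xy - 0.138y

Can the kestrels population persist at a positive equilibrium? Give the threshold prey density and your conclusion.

The predator equation gives dy/dt > 0 only when x > 0.138/0.00696 = 19.8.
Without the predator, x → K = 65.5. Since 65.5 > 19.8, the predator can invade and persist.

Threshold x = 19.8; K > 19.8, so yes, the predator persists.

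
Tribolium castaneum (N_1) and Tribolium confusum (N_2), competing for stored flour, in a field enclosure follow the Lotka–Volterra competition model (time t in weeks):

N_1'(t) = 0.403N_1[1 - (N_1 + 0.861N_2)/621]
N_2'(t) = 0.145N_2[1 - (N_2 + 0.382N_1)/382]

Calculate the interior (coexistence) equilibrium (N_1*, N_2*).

N_1* ≈ 435, N_2* ≈ 216

Setting both brackets to zero gives the nullclines N_1 + 0.861N_2 = 621 and 0.382N_1 + N_2 = 382.
Substituting N_2 = 382 - 0.382N_1 into the first: N_1(1 - 0.861·0.382) = 621 - 0.861·382.
So N_1* = 292/0.671 = 435, and then N_2* = 382 - 0.382·435 = 216.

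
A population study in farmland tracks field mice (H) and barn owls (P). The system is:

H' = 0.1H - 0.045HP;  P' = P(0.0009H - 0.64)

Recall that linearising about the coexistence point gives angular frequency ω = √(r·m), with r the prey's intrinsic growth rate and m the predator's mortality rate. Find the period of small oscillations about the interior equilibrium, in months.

T ≈ 24.8 months

Here r = 0.1 and m = 0.64, so r·m = 0.064.
ω = √0.064 = 0.253 per month, hence T = 2π/ω ≈ 24.8 months.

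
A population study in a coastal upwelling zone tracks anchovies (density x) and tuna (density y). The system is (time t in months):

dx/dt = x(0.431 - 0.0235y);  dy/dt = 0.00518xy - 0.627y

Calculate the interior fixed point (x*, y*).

Set dy/dt = 0 with y > 0: 0.00518x - 0.627 = 0, so x* = 0.627/0.00518 = 121.
Set dx/dt = 0 with x > 0: 0.431 - 0.0235y = 0, so y* = 0.431/0.0235 = 18.3.

x* ≈ 121, y* ≈ 18.3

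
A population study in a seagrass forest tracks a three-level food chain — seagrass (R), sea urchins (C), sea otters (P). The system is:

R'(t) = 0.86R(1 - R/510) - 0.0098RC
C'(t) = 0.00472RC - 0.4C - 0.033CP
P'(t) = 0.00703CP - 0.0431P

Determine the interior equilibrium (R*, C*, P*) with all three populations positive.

From dP/dt = 0: 0.00703C* = 0.0431, so C* = 6.13.
From dR/dt = 0: 0.86(1 - R*/510) = 0.0098·6.13, giving R* = 510·(1 - 0.0699) = 474.
From dC/dt = 0: 0.00472·474 - 0.4 = 0.033P*, so P* = 1.84/0.033 = 55.7.

R* ≈ 474, C* ≈ 6.13, P* ≈ 55.7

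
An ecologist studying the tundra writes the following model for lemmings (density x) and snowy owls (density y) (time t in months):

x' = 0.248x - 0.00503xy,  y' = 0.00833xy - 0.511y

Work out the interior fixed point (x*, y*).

Set dy/dt = 0 with y > 0: 0.00833x - 0.511 = 0, so x* = 0.511/0.00833 = 61.3.
Set dx/dt = 0 with x > 0: 0.248 - 0.00503y = 0, so y* = 0.248/0.00503 = 49.3.

x* ≈ 61.3, y* ≈ 49.3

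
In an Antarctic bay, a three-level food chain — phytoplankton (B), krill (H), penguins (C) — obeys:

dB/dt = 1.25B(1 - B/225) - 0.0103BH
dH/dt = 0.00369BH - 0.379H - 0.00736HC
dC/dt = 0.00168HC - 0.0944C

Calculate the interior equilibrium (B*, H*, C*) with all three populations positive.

From dC/dt = 0: 0.00168H* = 0.0944, so H* = 56.2.
From dB/dt = 0: 1.25(1 - B*/225) = 0.0103·56.2, giving B* = 225·(1 - 0.463) = 121.
From dH/dt = 0: 0.00369·121 - 0.379 = 0.00736C*, so C* = 0.0668/0.00736 = 9.08.

B* ≈ 121, H* ≈ 56.2, C* ≈ 9.08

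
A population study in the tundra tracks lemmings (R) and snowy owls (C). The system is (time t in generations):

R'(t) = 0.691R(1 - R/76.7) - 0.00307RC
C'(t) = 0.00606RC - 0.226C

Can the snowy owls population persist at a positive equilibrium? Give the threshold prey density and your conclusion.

The predator equation gives dC/dt > 0 only when R > 0.226/0.00606 = 37.3.
Without the predator, R → K = 76.7. Since 76.7 > 37.3, the predator can invade and persist.

Threshold R = 37.3; K > 37.3, so yes, the predator persists.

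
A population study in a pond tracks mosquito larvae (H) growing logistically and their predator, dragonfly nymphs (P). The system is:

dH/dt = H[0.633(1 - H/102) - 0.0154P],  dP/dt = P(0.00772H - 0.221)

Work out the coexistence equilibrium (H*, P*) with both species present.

H* ≈ 28.6, P* ≈ 29.6

From dP/dt = 0 with P > 0: 0.00772H* = 0.221, so H* = 28.6.
Substitute into dH/dt = 0: 0.633(1 - 28.6/102) = 0.0154P*.
The bracket is 0.719, giving P* = 0.455/0.0154 = 29.6.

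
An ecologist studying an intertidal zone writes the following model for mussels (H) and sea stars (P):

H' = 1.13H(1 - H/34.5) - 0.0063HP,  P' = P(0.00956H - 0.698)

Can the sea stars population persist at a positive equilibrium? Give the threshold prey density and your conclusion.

Threshold H = 73; K < 73, so no, the predator goes extinct.

The predator equation gives dP/dt > 0 only when H > 0.698/0.00956 = 73.
Without the predator, H → K = 34.5. Since 34.5 < 73, the predator cannot invade.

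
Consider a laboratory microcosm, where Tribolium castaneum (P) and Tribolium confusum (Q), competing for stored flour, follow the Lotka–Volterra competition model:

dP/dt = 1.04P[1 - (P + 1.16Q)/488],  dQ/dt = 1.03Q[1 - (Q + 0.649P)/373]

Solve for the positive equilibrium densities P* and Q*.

Setting both brackets to zero gives the nullclines P + 1.16Q = 488 and 0.649P + Q = 373.
Substituting Q = 373 - 0.649P into the first: P(1 - 1.16·0.649) = 488 - 1.16·373.
So P* = 55.3/0.247 = 224, and then Q* = 373 - 0.649·224 = 228.

P* ≈ 224, Q* ≈ 228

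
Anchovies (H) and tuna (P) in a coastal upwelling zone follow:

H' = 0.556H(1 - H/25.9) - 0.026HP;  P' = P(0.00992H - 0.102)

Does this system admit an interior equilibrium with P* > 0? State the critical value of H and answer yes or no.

Threshold H = 10.3; K > 10.3, so yes, the predator persists.

The predator equation gives dP/dt > 0 only when H > 0.102/0.00992 = 10.3.
Without the predator, H → K = 25.9. Since 25.9 > 10.3, the predator can invade and persist.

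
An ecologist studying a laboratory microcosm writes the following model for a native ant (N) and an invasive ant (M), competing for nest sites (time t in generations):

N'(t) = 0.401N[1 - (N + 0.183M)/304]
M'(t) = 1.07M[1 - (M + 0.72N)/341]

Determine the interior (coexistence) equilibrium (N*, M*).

N* ≈ 278, M* ≈ 141

Setting both brackets to zero gives the nullclines N + 0.183M = 304 and 0.72N + M = 341.
Substituting M = 341 - 0.72N into the first: N(1 - 0.183·0.72) = 304 - 0.183·341.
So N* = 242/0.868 = 278, and then M* = 341 - 0.72·278 = 141.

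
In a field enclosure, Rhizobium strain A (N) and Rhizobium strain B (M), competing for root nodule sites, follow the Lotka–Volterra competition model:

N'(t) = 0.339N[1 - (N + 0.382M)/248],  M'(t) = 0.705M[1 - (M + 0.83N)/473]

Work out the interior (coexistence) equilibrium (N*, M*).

N* ≈ 98.6, M* ≈ 391

Setting both brackets to zero gives the nullclines N + 0.382M = 248 and 0.83N + M = 473.
Substituting M = 473 - 0.83N into the first: N(1 - 0.382·0.83) = 248 - 0.382·473.
So N* = 67.3/0.683 = 98.6, and then M* = 473 - 0.83·98.6 = 391.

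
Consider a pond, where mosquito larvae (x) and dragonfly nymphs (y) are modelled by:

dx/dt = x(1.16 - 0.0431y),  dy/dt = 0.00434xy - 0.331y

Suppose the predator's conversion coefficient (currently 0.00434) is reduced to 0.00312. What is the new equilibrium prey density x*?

x* ≈ 106

At the interior fixed point, setting dy/dt = 0 with y > 0 fixes x* = (predator death rate)/(xy coefficient) — independent of the other coefficients.
With the change, x* = 0.331/0.00312 = 106; it rises from 76.3.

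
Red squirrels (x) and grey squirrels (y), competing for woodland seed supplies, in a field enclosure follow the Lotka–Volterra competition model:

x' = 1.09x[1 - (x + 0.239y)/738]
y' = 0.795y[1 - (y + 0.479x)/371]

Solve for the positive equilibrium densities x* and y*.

x* ≈ 733, y* ≈ 19.8

Setting both brackets to zero gives the nullclines x + 0.239y = 738 and 0.479x + y = 371.
Substituting y = 371 - 0.479x into the first: x(1 - 0.239·0.479) = 738 - 0.239·371.
So x* = 649/0.886 = 733, and then y* = 371 - 0.479·733 = 19.8.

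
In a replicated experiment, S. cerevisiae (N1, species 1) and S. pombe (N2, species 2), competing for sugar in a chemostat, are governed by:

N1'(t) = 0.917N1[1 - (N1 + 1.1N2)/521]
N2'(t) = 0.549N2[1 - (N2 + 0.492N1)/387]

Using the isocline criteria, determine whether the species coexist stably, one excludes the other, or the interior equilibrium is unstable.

stable coexistence

Compare the nullcline intercepts: K1/α12 = 521/1.1 = 474 > K2 = 387; K2/α21 = 387/0.492 = 787 > K1 = 521.
Since both inequalities hold, each species can invade when rare, so the interior equilibrium is stable.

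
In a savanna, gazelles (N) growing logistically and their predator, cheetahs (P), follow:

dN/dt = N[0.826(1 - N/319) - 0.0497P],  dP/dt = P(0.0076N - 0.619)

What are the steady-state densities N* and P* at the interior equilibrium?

N* ≈ 81.4, P* ≈ 12.4

From dP/dt = 0 with P > 0: 0.0076N* = 0.619, so N* = 81.4.
Substitute into dN/dt = 0: 0.826(1 - 81.4/319) = 0.0497P*.
The bracket is 0.745, giving P* = 0.615/0.0497 = 12.4.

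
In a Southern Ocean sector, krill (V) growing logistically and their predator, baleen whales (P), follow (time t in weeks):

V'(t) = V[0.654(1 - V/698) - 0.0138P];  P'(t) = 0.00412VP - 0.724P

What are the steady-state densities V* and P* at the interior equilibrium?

V* ≈ 176, P* ≈ 35.5

From dP/dt = 0 with P > 0: 0.00412V* = 0.724, so V* = 176.
Substitute into dV/dt = 0: 0.654(1 - 176/698) = 0.0138P*.
The bracket is 0.748, giving P* = 0.489/0.0138 = 35.5.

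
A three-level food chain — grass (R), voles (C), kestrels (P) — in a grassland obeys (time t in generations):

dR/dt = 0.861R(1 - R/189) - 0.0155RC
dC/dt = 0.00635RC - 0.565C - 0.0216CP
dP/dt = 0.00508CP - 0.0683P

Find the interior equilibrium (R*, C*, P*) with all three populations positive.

R* ≈ 143, C* ≈ 13.4, P* ≈ 16

From dP/dt = 0: 0.00508C* = 0.0683, so C* = 13.4.
From dR/dt = 0: 0.861(1 - R*/189) = 0.0155·13.4, giving R* = 189·(1 - 0.242) = 143.
From dC/dt = 0: 0.00635·143 - 0.565 = 0.0216P*, so P* = 0.345/0.0216 = 16.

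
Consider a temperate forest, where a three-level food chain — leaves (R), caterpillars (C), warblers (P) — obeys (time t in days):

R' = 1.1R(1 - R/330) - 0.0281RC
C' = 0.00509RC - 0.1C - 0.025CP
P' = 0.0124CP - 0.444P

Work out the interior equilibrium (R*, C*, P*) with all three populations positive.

From dP/dt = 0: 0.0124C* = 0.444, so C* = 35.8.
From dR/dt = 0: 1.1(1 - R*/330) = 0.0281·35.8, giving R* = 330·(1 - 0.915) = 28.2.
From dC/dt = 0: 0.00509·28.2 - 0.1 = 0.025P*, so P* = 0.0433/0.025 = 1.73.

R* ≈ 28.2, C* ≈ 35.8, P* ≈ 1.73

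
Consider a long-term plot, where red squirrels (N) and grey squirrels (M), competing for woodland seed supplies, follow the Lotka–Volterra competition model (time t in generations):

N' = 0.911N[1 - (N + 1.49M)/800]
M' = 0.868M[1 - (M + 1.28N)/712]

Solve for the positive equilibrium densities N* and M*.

Setting both brackets to zero gives the nullclines N + 1.49M = 800 and 1.28N + M = 712.
Substituting M = 712 - 1.28N into the first: N(1 - 1.49·1.28) = 800 - 1.49·712.
So N* = -261/-0.907 = 288, and then M* = 712 - 1.28·288 = 344.

N* ≈ 288, M* ≈ 344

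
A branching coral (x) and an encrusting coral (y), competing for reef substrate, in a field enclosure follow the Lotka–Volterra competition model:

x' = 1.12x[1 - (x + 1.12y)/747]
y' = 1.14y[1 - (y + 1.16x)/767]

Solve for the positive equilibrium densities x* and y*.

x* ≈ 374, y* ≈ 333

Setting both brackets to zero gives the nullclines x + 1.12y = 747 and 1.16x + y = 767.
Substituting y = 767 - 1.16x into the first: x(1 - 1.12·1.16) = 747 - 1.12·767.
So x* = -112/-0.299 = 374, and then y* = 767 - 1.16·374 = 333.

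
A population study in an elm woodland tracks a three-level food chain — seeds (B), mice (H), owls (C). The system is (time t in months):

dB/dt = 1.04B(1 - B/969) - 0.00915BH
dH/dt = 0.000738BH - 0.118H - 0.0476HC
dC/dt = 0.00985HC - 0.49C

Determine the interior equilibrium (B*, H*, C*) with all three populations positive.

From dC/dt = 0: 0.00985H* = 0.49, so H* = 49.7.
From dB/dt = 0: 1.04(1 - B*/969) = 0.00915·49.7, giving B* = 969·(1 - 0.438) = 545.
From dH/dt = 0: 0.000738·545 - 0.118 = 0.0476C*, so C* = 0.284/0.0476 = 5.97.

B* ≈ 545, H* ≈ 49.7, C* ≈ 5.97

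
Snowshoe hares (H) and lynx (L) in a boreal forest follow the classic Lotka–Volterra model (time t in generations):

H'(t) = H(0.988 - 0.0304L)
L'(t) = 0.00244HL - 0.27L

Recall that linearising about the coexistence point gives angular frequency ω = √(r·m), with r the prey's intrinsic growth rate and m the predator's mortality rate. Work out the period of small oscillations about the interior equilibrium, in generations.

Here r = 0.988 and m = 0.27, so r·m = 0.267.
ω = √0.267 = 0.516 per generation, hence T = 2π/ω ≈ 12.2 generations.

T ≈ 12.2 generations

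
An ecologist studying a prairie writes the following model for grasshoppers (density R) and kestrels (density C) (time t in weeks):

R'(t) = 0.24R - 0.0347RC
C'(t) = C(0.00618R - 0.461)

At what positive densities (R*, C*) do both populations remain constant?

R* ≈ 74.6, C* ≈ 6.92

Set dC/dt = 0 with C > 0: 0.00618R - 0.461 = 0, so R* = 0.461/0.00618 = 74.6.
Set dR/dt = 0 with R > 0: 0.24 - 0.0347C = 0, so C* = 0.24/0.0347 = 6.92.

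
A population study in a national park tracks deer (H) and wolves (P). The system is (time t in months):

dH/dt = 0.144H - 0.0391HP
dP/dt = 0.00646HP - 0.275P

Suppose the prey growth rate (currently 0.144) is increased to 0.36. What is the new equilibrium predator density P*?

At the interior fixed point, setting dH/dt = 0 with H > 0 fixes P* = (prey growth rate)/(HP coefficient) — independent of the other coefficients.
With the change, P* = 0.36/0.0391 = 9.21; it rises from 3.68.

P* ≈ 9.21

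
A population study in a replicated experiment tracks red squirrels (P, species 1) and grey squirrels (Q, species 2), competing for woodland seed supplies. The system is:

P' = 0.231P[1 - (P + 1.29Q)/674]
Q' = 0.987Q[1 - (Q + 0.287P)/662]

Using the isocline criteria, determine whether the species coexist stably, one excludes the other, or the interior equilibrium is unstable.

species 2 excludes species 1

Compare the nullcline intercepts: K1/α12 = 674/1.29 = 522 < K2 = 662; K2/α21 = 662/0.287 = 2310 > K1 = 674.
Since the inequalities point opposite ways, species 2 can invade but species 1 cannot.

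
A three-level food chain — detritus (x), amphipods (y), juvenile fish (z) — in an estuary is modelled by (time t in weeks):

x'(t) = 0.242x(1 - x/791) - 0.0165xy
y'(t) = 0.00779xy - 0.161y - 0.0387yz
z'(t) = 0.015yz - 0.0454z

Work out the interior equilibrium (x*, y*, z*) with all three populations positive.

x* ≈ 628, y* ≈ 3.03, z* ≈ 122

From dz/dt = 0: 0.015y* = 0.0454, so y* = 3.03.
From dx/dt = 0: 0.242(1 - x*/791) = 0.0165·3.03, giving x* = 791·(1 - 0.206) = 628.
From dy/dt = 0: 0.00779·628 - 0.161 = 0.0387z*, so z* = 4.73/0.0387 = 122.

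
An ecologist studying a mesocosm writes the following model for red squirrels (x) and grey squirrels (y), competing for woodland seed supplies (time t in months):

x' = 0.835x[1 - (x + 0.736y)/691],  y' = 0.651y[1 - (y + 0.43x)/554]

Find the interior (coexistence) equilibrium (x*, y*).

x* ≈ 414, y* ≈ 376

Setting both brackets to zero gives the nullclines x + 0.736y = 691 and 0.43x + y = 554.
Substituting y = 554 - 0.43x into the first: x(1 - 0.736·0.43) = 691 - 0.736·554.
So x* = 283/0.684 = 414, and then y* = 554 - 0.43·414 = 376.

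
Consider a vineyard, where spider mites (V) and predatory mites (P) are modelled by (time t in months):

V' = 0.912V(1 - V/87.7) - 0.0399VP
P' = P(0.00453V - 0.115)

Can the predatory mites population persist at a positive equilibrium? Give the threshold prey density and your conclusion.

Threshold V = 25.4; K > 25.4, so yes, the predator persists.

The predator equation gives dP/dt > 0 only when V > 0.115/0.00453 = 25.4.
Without the predator, V → K = 87.7. Since 87.7 > 25.4, the predator can invade and persist.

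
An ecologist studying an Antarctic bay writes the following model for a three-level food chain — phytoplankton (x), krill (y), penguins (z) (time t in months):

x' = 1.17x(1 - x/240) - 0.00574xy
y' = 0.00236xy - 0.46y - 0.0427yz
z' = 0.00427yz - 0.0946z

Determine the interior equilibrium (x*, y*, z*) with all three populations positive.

From dz/dt = 0: 0.00427y* = 0.0946, so y* = 22.2.
From dx/dt = 0: 1.17(1 - x*/240) = 0.00574·22.2, giving x* = 240·(1 - 0.109) = 214.
From dy/dt = 0: 0.00236·214 - 0.46 = 0.0427z*, so z* = 0.0448/0.0427 = 1.05.

x* ≈ 214, y* ≈ 22.2, z* ≈ 1.05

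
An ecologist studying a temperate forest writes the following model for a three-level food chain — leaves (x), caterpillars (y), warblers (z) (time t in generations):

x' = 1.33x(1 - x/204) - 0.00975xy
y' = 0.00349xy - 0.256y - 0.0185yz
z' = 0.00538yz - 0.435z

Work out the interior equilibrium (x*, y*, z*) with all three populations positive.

From dz/dt = 0: 0.00538y* = 0.435, so y* = 80.9.
From dx/dt = 0: 1.33(1 - x*/204) = 0.00975·80.9, giving x* = 204·(1 - 0.593) = 83.1.
From dy/dt = 0: 0.00349·83.1 - 0.256 = 0.0185z*, so z* = 0.034/0.0185 = 1.84.

x* ≈ 83.1, y* ≈ 80.9, z* ≈ 1.84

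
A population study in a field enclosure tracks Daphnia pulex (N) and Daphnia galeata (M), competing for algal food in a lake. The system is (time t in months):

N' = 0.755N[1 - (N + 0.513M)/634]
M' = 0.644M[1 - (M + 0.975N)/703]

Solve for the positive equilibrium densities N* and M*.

N* ≈ 547, M* ≈ 170

Setting both brackets to zero gives the nullclines N + 0.513M = 634 and 0.975N + M = 703.
Substituting M = 703 - 0.975N into the first: N(1 - 0.513·0.975) = 634 - 0.513·703.
So N* = 273/0.5 = 547, and then M* = 703 - 0.975·547 = 170.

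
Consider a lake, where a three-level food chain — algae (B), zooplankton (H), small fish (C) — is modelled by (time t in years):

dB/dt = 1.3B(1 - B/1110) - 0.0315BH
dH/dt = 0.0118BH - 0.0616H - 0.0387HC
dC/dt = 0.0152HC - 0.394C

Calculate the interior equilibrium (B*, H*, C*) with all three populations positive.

From dC/dt = 0: 0.0152H* = 0.394, so H* = 25.9.
From dB/dt = 0: 1.3(1 - B*/1110) = 0.0315·25.9, giving B* = 1110·(1 - 0.628) = 413.
From dH/dt = 0: 0.0118·413 - 0.0616 = 0.0387C*, so C* = 4.81/0.0387 = 124.

B* ≈ 413, H* ≈ 25.9, C* ≈ 124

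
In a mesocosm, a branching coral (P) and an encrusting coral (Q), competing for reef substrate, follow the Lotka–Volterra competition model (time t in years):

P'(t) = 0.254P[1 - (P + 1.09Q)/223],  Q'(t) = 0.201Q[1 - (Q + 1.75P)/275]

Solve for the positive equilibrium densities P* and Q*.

P* ≈ 84.6, Q* ≈ 127

Setting both brackets to zero gives the nullclines P + 1.09Q = 223 and 1.75P + Q = 275.
Substituting Q = 275 - 1.75P into the first: P(1 - 1.09·1.75) = 223 - 1.09·275.
So P* = -76.8/-0.908 = 84.6, and then Q* = 275 - 1.75·84.6 = 127.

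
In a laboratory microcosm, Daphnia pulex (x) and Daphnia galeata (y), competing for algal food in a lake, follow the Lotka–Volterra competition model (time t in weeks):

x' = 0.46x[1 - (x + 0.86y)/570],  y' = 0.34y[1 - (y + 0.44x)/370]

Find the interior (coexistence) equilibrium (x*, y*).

Setting both brackets to zero gives the nullclines x + 0.86y = 570 and 0.44x + y = 370.
Substituting y = 370 - 0.44x into the first: x(1 - 0.86·0.44) = 570 - 0.86·370.
So x* = 252/0.622 = 405, and then y* = 370 - 0.44·405 = 192.

x* ≈ 405, y* ≈ 192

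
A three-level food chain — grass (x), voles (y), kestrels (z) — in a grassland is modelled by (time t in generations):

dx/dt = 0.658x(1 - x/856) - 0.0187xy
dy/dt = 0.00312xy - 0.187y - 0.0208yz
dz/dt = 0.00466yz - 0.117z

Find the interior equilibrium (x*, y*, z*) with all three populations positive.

x* ≈ 245, y* ≈ 25.1, z* ≈ 27.8

From dz/dt = 0: 0.00466y* = 0.117, so y* = 25.1.
From dx/dt = 0: 0.658(1 - x*/856) = 0.0187·25.1, giving x* = 856·(1 - 0.714) = 245.
From dy/dt = 0: 0.00312·245 - 0.187 = 0.0208z*, so z* = 0.578/0.0208 = 27.8.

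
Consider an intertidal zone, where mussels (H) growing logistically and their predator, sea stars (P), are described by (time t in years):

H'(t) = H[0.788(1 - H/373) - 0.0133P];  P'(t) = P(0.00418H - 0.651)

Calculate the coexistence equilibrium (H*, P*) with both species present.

H* ≈ 156, P* ≈ 34.5

From dP/dt = 0 with P > 0: 0.00418H* = 0.651, so H* = 156.
Substitute into dH/dt = 0: 0.788(1 - 156/373) = 0.0133P*.
The bracket is 0.582, giving P* = 0.459/0.0133 = 34.5.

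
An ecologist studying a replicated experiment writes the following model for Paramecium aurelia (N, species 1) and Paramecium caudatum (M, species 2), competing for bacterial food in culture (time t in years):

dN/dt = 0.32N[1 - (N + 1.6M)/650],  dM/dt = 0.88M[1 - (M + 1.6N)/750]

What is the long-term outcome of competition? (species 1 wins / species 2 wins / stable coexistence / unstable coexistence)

unstable coexistence (outcome depends on initial conditions)

Compare the nullcline intercepts: K1/α12 = 650/1.6 = 406 < K2 = 750; K2/α21 = 750/1.6 = 469 < K1 = 650.
Since both are reversed, neither can invade when rare; the interior point is a saddle.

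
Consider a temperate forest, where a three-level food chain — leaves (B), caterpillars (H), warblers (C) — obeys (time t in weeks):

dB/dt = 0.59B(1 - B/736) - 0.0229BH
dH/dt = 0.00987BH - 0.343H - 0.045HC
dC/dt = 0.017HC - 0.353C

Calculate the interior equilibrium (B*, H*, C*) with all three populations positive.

B* ≈ 143, H* ≈ 20.8, C* ≈ 23.7

From dC/dt = 0: 0.017H* = 0.353, so H* = 20.8.
From dB/dt = 0: 0.59(1 - B*/736) = 0.0229·20.8, giving B* = 736·(1 - 0.806) = 143.
From dH/dt = 0: 0.00987·143 - 0.343 = 0.045C*, so C* = 1.07/0.045 = 23.7.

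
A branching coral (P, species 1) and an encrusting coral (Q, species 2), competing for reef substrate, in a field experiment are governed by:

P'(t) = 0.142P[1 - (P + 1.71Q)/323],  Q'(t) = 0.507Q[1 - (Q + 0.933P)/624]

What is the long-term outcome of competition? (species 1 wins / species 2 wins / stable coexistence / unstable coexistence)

species 2 excludes species 1

Compare the nullcline intercepts: K1/α12 = 323/1.71 = 189 < K2 = 624; K2/α21 = 624/0.933 = 669 > K1 = 323.
Since the inequalities point opposite ways, species 2 can invade but species 1 cannot.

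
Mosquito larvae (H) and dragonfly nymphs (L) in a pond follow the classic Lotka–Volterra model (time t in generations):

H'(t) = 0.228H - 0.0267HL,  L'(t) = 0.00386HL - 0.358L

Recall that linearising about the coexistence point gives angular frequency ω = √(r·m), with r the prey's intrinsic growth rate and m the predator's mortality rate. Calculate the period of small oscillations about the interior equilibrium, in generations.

T ≈ 22 generations

Here r = 0.228 and m = 0.358, so r·m = 0.0816.
ω = √0.0816 = 0.286 per generation, hence T = 2π/ω ≈ 22 generations.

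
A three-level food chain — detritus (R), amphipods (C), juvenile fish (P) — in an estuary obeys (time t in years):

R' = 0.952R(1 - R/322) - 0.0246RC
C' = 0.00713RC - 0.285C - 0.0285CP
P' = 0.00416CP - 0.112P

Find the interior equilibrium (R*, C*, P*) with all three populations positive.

R* ≈ 98, C* ≈ 26.9, P* ≈ 14.5

From dP/dt = 0: 0.00416C* = 0.112, so C* = 26.9.
From dR/dt = 0: 0.952(1 - R*/322) = 0.0246·26.9, giving R* = 322·(1 - 0.696) = 98.
From dC/dt = 0: 0.00713·98 - 0.285 = 0.0285P*, so P* = 0.414/0.0285 = 14.5.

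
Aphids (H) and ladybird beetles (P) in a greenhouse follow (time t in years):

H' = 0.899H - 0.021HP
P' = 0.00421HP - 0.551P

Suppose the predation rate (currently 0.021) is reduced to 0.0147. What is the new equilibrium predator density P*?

At the interior fixed point, setting dH/dt = 0 with H > 0 fixes P* = (prey growth rate)/(HP coefficient) — independent of the other coefficients.
With the change, P* = 0.899/0.0147 = 61.2; it rises from 42.8.

P* ≈ 61.2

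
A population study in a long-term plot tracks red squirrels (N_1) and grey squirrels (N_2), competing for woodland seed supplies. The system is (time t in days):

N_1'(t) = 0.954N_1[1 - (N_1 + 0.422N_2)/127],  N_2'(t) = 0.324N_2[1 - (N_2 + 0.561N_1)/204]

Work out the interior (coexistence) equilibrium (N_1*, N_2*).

Setting both brackets to zero gives the nullclines N_1 + 0.422N_2 = 127 and 0.561N_1 + N_2 = 204.
Substituting N_2 = 204 - 0.561N_1 into the first: N_1(1 - 0.422·0.561) = 127 - 0.422·204.
So N_1* = 40.9/0.763 = 53.6, and then N_2* = 204 - 0.561·53.6 = 174.

N_1* ≈ 53.6, N_2* ≈ 174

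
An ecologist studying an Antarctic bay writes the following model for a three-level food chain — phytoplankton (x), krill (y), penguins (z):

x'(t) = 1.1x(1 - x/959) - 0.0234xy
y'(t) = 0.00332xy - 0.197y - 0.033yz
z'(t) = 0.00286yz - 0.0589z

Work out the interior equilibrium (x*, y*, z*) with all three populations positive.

x* ≈ 539, y* ≈ 20.6, z* ≈ 48.2

From dz/dt = 0: 0.00286y* = 0.0589, so y* = 20.6.
From dx/dt = 0: 1.1(1 - x*/959) = 0.0234·20.6, giving x* = 959·(1 - 0.438) = 539.
From dy/dt = 0: 0.00332·539 - 0.197 = 0.033z*, so z* = 1.59/0.033 = 48.2.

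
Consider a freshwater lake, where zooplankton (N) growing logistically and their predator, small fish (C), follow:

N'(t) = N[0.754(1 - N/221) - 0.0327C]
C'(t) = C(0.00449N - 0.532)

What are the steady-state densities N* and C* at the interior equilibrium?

N* ≈ 118, C* ≈ 10.7

From dC/dt = 0 with C > 0: 0.00449N* = 0.532, so N* = 118.
Substitute into dN/dt = 0: 0.754(1 - 118/221) = 0.0327C*.
The bracket is 0.464, giving C* = 0.35/0.0327 = 10.7.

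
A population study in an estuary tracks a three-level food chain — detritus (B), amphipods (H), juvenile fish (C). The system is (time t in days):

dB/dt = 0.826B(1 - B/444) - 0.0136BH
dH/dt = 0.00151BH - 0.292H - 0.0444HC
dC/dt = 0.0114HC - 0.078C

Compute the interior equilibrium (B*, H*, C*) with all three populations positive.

From dC/dt = 0: 0.0114H* = 0.078, so H* = 6.84.
From dB/dt = 0: 0.826(1 - B*/444) = 0.0136·6.84, giving B* = 444·(1 - 0.113) = 394.
From dH/dt = 0: 0.00151·394 - 0.292 = 0.0444C*, so C* = 0.303/0.0444 = 6.82.

B* ≈ 394, H* ≈ 6.84, C* ≈ 6.82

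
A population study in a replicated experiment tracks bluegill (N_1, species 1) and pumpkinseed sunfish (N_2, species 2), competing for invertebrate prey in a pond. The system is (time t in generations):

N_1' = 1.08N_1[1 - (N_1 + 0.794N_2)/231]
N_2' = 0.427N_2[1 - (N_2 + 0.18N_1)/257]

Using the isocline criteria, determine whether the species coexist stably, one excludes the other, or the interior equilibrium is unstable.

stable coexistence

Compare the nullcline intercepts: K1/α12 = 231/0.794 = 291 > K2 = 257; K2/α21 = 257/0.18 = 1430 > K1 = 231.
Since both inequalities hold, each species can invade when rare, so the interior equilibrium is stable.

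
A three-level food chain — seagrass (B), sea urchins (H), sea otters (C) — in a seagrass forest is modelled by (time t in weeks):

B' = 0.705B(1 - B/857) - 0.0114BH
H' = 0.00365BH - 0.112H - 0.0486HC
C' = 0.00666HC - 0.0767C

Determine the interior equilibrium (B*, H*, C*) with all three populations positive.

From dC/dt = 0: 0.00666H* = 0.0767, so H* = 11.5.
From dB/dt = 0: 0.705(1 - B*/857) = 0.0114·11.5, giving B* = 857·(1 - 0.186) = 697.
From dH/dt = 0: 0.00365·697 - 0.112 = 0.0486C*, so C* = 2.43/0.0486 = 50.1.

B* ≈ 697, H* ≈ 11.5, C* ≈ 50.1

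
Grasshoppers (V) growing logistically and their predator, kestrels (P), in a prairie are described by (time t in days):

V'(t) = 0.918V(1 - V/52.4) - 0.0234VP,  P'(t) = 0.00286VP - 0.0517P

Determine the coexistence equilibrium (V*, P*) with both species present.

From dP/dt = 0 with P > 0: 0.00286V* = 0.0517, so V* = 18.1.
Substitute into dV/dt = 0: 0.918(1 - 18.1/52.4) = 0.0234P*.
The bracket is 0.655, giving P* = 0.601/0.0234 = 25.7.

V* ≈ 18.1, P* ≈ 25.7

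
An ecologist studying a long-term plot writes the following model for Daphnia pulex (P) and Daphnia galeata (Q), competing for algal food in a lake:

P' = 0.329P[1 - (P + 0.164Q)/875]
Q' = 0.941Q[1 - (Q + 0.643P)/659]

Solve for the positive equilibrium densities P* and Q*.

Setting both brackets to zero gives the nullclines P + 0.164Q = 875 and 0.643P + Q = 659.
Substituting Q = 659 - 0.643P into the first: P(1 - 0.164·0.643) = 875 - 0.164·659.
So P* = 767/0.895 = 857, and then Q* = 659 - 0.643·857 = 108.

P* ≈ 857, Q* ≈ 108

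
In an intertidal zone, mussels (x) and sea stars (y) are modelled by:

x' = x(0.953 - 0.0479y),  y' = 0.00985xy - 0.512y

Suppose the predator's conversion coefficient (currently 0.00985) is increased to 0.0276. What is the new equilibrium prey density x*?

x* ≈ 18.6

At the interior fixed point, setting dy/dt = 0 with y > 0 fixes x* = (predator death rate)/(xy coefficient) — independent of the other coefficients.
With the change, x* = 0.512/0.0276 = 18.6; it falls from 52.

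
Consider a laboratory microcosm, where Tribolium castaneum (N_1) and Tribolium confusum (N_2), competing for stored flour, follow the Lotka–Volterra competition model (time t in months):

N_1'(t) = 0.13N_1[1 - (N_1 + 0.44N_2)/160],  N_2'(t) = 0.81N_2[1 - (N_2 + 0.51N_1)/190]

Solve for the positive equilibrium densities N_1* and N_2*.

Setting both brackets to zero gives the nullclines N_1 + 0.44N_2 = 160 and 0.51N_1 + N_2 = 190.
Substituting N_2 = 190 - 0.51N_1 into the first: N_1(1 - 0.44·0.51) = 160 - 0.44·190.
So N_1* = 76.4/0.776 = 98.5, and then N_2* = 190 - 0.51·98.5 = 140.

N_1* ≈ 98.5, N_2* ≈ 140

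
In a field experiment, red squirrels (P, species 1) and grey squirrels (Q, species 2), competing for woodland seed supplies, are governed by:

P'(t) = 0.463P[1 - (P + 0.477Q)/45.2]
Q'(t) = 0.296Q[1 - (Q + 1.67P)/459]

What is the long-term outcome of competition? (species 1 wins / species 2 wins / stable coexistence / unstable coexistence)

species 2 excludes species 1

Compare the nullcline intercepts: K1/α12 = 45.2/0.477 = 94.8 < K2 = 459; K2/α21 = 459/1.67 = 275 > K1 = 45.2.
Since the inequalities point opposite ways, species 2 can invade but species 1 cannot.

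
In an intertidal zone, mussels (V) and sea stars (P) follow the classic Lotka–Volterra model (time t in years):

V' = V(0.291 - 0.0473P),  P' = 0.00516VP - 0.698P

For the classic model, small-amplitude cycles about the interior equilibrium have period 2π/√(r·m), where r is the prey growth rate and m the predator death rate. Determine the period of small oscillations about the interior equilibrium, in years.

Here r = 0.291 and m = 0.698, so r·m = 0.203.
ω = √0.203 = 0.451 per year, hence T = 2π/ω ≈ 13.9 years.

T ≈ 13.9 years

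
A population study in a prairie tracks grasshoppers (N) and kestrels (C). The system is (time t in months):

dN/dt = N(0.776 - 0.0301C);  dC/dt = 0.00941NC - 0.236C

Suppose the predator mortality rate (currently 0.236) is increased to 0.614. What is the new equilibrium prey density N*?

At the interior fixed point, setting dC/dt = 0 with C > 0 fixes N* = (predator death rate)/(NC coefficient) — independent of the other coefficients.
With the change, N* = 0.614/0.00941 = 65.2; it rises from 25.1.

N* ≈ 65.2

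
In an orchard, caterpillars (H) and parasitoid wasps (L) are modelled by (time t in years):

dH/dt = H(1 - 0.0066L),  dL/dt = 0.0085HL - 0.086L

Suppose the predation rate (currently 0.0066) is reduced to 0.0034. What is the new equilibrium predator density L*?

L* ≈ 294

At the interior fixed point, setting dH/dt = 0 with H > 0 fixes L* = (prey growth rate)/(HL coefficient) — independent of the other coefficients.
With the change, L* = 1/0.0034 = 294; it rises from 152.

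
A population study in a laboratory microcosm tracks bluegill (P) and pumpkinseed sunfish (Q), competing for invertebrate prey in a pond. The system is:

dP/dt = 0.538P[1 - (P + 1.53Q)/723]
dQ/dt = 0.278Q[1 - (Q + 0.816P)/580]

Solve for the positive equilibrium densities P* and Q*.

P* ≈ 662, Q* ≈ 40.1

Setting both brackets to zero gives the nullclines P + 1.53Q = 723 and 0.816P + Q = 580.
Substituting Q = 580 - 0.816P into the first: P(1 - 1.53·0.816) = 723 - 1.53·580.
So P* = -164/-0.248 = 662, and then Q* = 580 - 0.816·662 = 40.1.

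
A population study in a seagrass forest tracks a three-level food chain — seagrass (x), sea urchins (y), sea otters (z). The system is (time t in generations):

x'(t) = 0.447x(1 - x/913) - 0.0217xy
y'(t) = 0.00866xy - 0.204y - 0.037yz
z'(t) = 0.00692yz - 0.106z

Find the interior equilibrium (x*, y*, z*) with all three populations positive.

x* ≈ 234, y* ≈ 15.3, z* ≈ 49.3

From dz/dt = 0: 0.00692y* = 0.106, so y* = 15.3.
From dx/dt = 0: 0.447(1 - x*/913) = 0.0217·15.3, giving x* = 913·(1 - 0.744) = 234.
From dy/dt = 0: 0.00866·234 - 0.204 = 0.037z*, so z* = 1.82/0.037 = 49.3.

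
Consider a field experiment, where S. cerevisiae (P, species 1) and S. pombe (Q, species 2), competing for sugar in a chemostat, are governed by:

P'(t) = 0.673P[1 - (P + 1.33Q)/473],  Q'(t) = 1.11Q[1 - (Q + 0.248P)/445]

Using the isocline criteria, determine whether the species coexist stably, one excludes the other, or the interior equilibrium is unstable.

species 2 excludes species 1

Compare the nullcline intercepts: K1/α12 = 473/1.33 = 356 < K2 = 445; K2/α21 = 445/0.248 = 1790 > K1 = 473.
Since the inequalities point opposite ways, species 2 can invade but species 1 cannot.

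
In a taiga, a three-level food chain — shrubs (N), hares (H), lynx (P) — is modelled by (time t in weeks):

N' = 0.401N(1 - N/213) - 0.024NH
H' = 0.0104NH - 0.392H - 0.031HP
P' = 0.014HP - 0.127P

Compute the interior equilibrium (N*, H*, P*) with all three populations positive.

From dP/dt = 0: 0.014H* = 0.127, so H* = 9.07.
From dN/dt = 0: 0.401(1 - N*/213) = 0.024·9.07, giving N* = 213·(1 - 0.543) = 97.4.
From dH/dt = 0: 0.0104·97.4 - 0.392 = 0.031P*, so P* = 0.621/0.031 = 20.

N* ≈ 97.4, H* ≈ 9.07, P* ≈ 20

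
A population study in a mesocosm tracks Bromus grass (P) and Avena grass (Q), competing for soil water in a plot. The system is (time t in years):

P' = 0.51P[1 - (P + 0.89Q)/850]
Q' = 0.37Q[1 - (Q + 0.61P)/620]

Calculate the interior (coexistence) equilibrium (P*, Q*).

Setting both brackets to zero gives the nullclines P + 0.89Q = 850 and 0.61P + Q = 620.
Substituting Q = 620 - 0.61P into the first: P(1 - 0.89·0.61) = 850 - 0.89·620.
So P* = 298/0.457 = 652, and then Q* = 620 - 0.61·652 = 222.

P* ≈ 652, Q* ≈ 222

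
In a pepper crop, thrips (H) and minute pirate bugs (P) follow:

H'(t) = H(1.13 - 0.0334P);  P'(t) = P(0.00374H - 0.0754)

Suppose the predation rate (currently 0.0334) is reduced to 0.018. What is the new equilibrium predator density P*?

At the interior fixed point, setting dH/dt = 0 with H > 0 fixes P* = (prey growth rate)/(HP coefficient) — independent of the other coefficients.
With the change, P* = 1.13/0.018 = 62.8; it rises from 33.8.

P* ≈ 62.8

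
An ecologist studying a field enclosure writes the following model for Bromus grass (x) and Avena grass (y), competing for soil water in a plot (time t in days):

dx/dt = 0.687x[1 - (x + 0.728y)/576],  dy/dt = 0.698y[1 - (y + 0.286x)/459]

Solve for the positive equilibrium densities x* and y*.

x* ≈ 305, y* ≈ 372

Setting both brackets to zero gives the nullclines x + 0.728y = 576 and 0.286x + y = 459.
Substituting y = 459 - 0.286x into the first: x(1 - 0.728·0.286) = 576 - 0.728·459.
So x* = 242/0.792 = 305, and then y* = 459 - 0.286·305 = 372.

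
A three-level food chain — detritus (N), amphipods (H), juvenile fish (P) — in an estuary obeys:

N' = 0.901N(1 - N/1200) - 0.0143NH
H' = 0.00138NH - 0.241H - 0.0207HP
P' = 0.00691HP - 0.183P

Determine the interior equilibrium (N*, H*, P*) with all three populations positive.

From dP/dt = 0: 0.00691H* = 0.183, so H* = 26.5.
From dN/dt = 0: 0.901(1 - N*/1200) = 0.0143·26.5, giving N* = 1200·(1 - 0.42) = 696.
From dH/dt = 0: 0.00138·696 - 0.241 = 0.0207P*, so P* = 0.719/0.0207 = 34.7.

N* ≈ 696, H* ≈ 26.5, P* ≈ 34.7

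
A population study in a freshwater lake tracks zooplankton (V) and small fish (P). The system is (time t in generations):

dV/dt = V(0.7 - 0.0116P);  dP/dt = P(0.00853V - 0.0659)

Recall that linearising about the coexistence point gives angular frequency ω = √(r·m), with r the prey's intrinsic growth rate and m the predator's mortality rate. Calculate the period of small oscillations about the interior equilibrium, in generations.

T ≈ 29.3 generations

Here r = 0.7 and m = 0.0659, so r·m = 0.0461.
ω = √0.0461 = 0.215 per generation, hence T = 2π/ω ≈ 29.3 generations.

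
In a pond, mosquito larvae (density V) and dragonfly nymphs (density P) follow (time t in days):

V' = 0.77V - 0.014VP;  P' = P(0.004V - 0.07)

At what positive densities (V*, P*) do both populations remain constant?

Set dP/dt = 0 with P > 0: 0.004V - 0.07 = 0, so V* = 0.07/0.004 = 17.5.
Set dV/dt = 0 with V > 0: 0.77 - 0.014P = 0, so P* = 0.77/0.014 = 55.

V* ≈ 17.5, P* ≈ 55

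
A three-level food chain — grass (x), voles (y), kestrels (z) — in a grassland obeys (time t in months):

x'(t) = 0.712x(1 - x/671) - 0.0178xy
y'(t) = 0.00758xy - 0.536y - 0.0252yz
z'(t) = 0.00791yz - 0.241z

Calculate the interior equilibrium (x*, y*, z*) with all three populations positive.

x* ≈ 160, y* ≈ 30.5, z* ≈ 26.8

From dz/dt = 0: 0.00791y* = 0.241, so y* = 30.5.
From dx/dt = 0: 0.712(1 - x*/671) = 0.0178·30.5, giving x* = 671·(1 - 0.762) = 160.
From dy/dt = 0: 0.00758·160 - 0.536 = 0.0252z*, so z* = 0.676/0.0252 = 26.8.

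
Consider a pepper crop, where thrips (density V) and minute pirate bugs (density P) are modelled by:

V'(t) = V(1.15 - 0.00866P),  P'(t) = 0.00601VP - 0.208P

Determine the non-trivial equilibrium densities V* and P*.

V* ≈ 34.6, P* ≈ 133

Set dP/dt = 0 with P > 0: 0.00601V - 0.208 = 0, so V* = 0.208/0.00601 = 34.6.
Set dV/dt = 0 with V > 0: 1.15 - 0.00866P = 0, so P* = 1.15/0.00866 = 133.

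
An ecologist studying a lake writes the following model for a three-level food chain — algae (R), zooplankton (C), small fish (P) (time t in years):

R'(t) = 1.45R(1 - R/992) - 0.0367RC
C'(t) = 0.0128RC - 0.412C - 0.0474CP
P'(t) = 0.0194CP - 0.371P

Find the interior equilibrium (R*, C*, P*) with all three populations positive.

R* ≈ 512, C* ≈ 19.1, P* ≈ 130

From dP/dt = 0: 0.0194C* = 0.371, so C* = 19.1.
From dR/dt = 0: 1.45(1 - R*/992) = 0.0367·19.1, giving R* = 992·(1 - 0.484) = 512.
From dC/dt = 0: 0.0128·512 - 0.412 = 0.0474P*, so P* = 6.14/0.0474 = 130.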